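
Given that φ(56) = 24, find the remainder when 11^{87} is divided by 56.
By Euler: 11^{24} ≡ 1 (mod 56) since gcd(11, 56) = 1. 87 = 3×24 + 15. So 11^{87} ≡ 11^{15} ≡ 43 (mod 56)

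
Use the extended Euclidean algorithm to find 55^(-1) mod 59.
Extended GCD: 55(-15) + 59(14) = 1. So 55^(-1) ≡ 44 ≡ 44 (mod 59). Verify: 55 × 44 = 2420 ≡ 1 (mod 59)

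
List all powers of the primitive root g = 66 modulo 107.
g^1, g^2, ..., g^{106} mod 107: {66, 76, 94, 105, 82, 62, 26, 4, 50, 90, 55, 99, 7, 34, 104, 16, 93, 39, 6, 75, 28, 29, 95, 64, 51, 49, 24, 86, 5, 9, 59, 42, 97, 89, 96, 23, 20, 36, 22, 61, 67, 35, 63, 92, 80, 37, 88, 30, 54, 33, 38, 47, 106, 41, 31, 13, 2, 25, 45, 81, 103, 57, 17, 52, 8, 100, 73, 3, 91, 14, 68, 101, 32, 79, 78, 12, 43, 56, 58, 83, 21, 102, 98, 48, 65, 10, 18, 11, 84, 87, 71, 85, 46, 40, 72, 44, 15, 27, 70, 19, 77, 53, 74, 69, 60, 1}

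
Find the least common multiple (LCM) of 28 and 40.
280

First find GCD(28, 40) using the Euclidean algorithm:
28 = 0 × 40 + 28
40 = 1 × 28 + 12
28 = 2 × 12 + 4
12 = 3 × 4 + 0
GCD(28, 40) = 4

LCM formula: LCM(a, b) = (a × b) / GCD(a, b)
LCM(28, 40) = (28 × 40) / 4
LCM(28, 40) = 1120 / 4
LCM(28, 40) = 280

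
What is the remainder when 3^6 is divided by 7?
6 = 4 + 2 (binary 110). Repeated squaring mod 7: 3^1 ≡ 3; 3^2 ≡ 3² = 9 ≡ 2; 3^4 ≡ 2² = 4 ≡ 4. Multiply: 3^6 = 3^4 × 3^2 ≡ 4 × 2 (mod 7): 4 × 2 = 8 ≡ 1. So 3^6 ≡ 1 (mod 7).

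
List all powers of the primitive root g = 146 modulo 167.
g^1, g^2, ..., g^{166} mod 167: {146, 107, 91, 93, 51, 98, 113, 132, 67, 96, 155, 85, 52, 77, 53, 56, 160, 147, 86, 31, 17, 144, 149, 44, 78, 32, 163, 84, 73, 137, 129, 130, 109, 49, 140, 66, 117, 48, 161, 126, 26, 122, 110, 28, 80, 157, 43, 99, 92, 72, 158, 22, 39, 16, 165, 42, 120, 152, 148, 65, 138, 108, 70, 33, 142, 24, 164, 63, 13, 61, 55, 14, 40, 162, 105, 133, 46, 36, 79, 11, 103, 8, 166, 21, 60, 76, 74, 116, 69, 54, 35, 100, 71, 12, 82, 115, 90, 114, 111, 7, 20, 81, 136, 150, 23, 18, 123, 89, 135, 4, 83, 94, 30, 38, 37, 58, 118, 27, 101, 50, 119, 6, 41, 141, 45, 57, 139, 87, 10, 124, 68, 75, 95, 9, 145, 128, 151, 2, 125, 47, 15, 19, 102, 29, 59, 97, 134, 25, 143, 3, 104, 154, 106, 112, 153, 127, 5, 62, 34, 121, 131, 88, 156, 64, 159, 1}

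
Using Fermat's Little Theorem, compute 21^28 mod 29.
By Fermat's Little Theorem, 21^{28} ≡ 1 (mod 29) since 29 is prime and gcd(21, 29) = 1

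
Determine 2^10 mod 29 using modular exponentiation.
10 = 8 + 2 (binary 1010). Repeated squaring mod 29: 2^1 ≡ 2; 2^2 ≡ 2² = 4 ≡ 4; 2^4 ≡ 4² = 16 ≡ 16; 2^8 ≡ 16² = 256 ≡ 24. Multiply: 2^10 = 2^8 × 2^2 ≡ 24 × 4 (mod 29): 24 × 4 = 96 ≡ 9. So 2^10 ≡ 9 (mod 29).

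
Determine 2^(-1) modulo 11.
2^(-1) ≡ 6 (mod 11). Verification: 2 × 6 = 12 ≡ 1 (mod 11)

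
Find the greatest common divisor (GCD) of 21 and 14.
7

Using the Euclidean algorithm:
21 = 1 × 14 + 7
14 = 2 × 7 + 0

GCD(21, 14) = 7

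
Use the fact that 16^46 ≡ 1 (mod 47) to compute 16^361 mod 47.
By Fermat: 16^{46} ≡ 1 (mod 47). 361 ≡ 39 (mod 46). So 16^{361} ≡ 16^{39} ≡ 25 (mod 47)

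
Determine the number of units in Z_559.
504

Prime factorization: 559 = 13 × 43
Using the formula φ(n) = n × Π(1 - 1/p) for each prime factor p:
φ(559) = 559 × (1 - 1/13) × (1 - 1/43)
φ(559) = 504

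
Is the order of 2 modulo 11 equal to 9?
No, the actual order is 10, not 9.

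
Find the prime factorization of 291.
3 × 97

Divide by primes starting from smallest:
291 ÷ 3 = 97
97 ÷ 97 = 1

291 = 3 × 97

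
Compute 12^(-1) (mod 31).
13

Using Extended Euclidean Algorithm:
gcd(12, 31) = 1
Bezout coefficients: 12 × 13 + 31 × -5 = 1
So 12 × 13 ≡ 1 (mod 31)
The inverse is 13 mod 31 = 13
Verification: 12 × 13 = 156 = 5 × 31 + 1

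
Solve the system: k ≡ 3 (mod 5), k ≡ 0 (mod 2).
M = 5 × 2 = 10. M₁ = 2, y₁ ≡ 3 (mod 5). M₂ = 5, y₂ ≡ 1 (mod 2). k = 3×2×3 + 0×5×1 ≡ 8 (mod 10)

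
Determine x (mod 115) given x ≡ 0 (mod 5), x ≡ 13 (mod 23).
105

Using the Chinese Remainder Theorem:
M = product of moduli = 115
For equation 1: M_1 = 23, 23 ≡ 3 (mod 5), inverse of 23 mod 5 is 2 (check: 3 × 2 = 6 ≡ 1 (mod 5))
For equation 2: M_2 = 5, 5 ≡ 5 (mod 23), inverse of 5 mod 23 is 14 (check: 5 × 14 = 70 ≡ 1 (mod 23))
Combine: x ≡ Σ r_i×M_i×(M_i⁻¹ mod m_i) = 0×23×2 + 13×5×14 = 0 + 910 = 910
910 mod 115 = 105
x ≡ 105 (mod 115)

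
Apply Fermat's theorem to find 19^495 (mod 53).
By Fermat: 19^{52} ≡ 1 (mod 53). 495 ≡ 27 (mod 52). So 19^{495} ≡ 19^{27} ≡ 34 (mod 53)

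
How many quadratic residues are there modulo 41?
For prime 41, there are (p-1)/2 = (41-1)/2 = 20 quadratic residues (excluding 0).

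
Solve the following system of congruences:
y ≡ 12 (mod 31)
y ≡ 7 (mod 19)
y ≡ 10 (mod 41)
2306

Using the Chinese Remainder Theorem:
M = product of moduli = 24149
For equation 1: M_1 = 779, 779 ≡ 4 (mod 31), inverse of 779 mod 31 is 8 (check: 4 × 8 = 32 ≡ 1 (mod 31))
For equation 2: M_2 = 1271, 1271 ≡ 17 (mod 19), inverse of 1271 mod 19 is 9 (check: 17 × 9 = 153 ≡ 1 (mod 19))
For equation 3: M_3 = 589, 589 ≡ 15 (mod 41), inverse of 589 mod 41 is 11 (check: 15 × 11 = 165 ≡ 1 (mod 41))
Combine: y ≡ Σ r_i×M_i×(M_i⁻¹ mod m_i) = 12×779×8 + 7×1271×9 + 10×589×11 = 74784 + 80073 + 64790 = 219647
219647 mod 24149 = 2306
y ≡ 2306 (mod 24149)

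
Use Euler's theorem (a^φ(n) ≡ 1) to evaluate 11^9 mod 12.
By Euler: 11^{4} ≡ 1 (mod 12) since gcd(11, 12) = 1. 9 = 2×4 + 1. So 11^{9} ≡ 11^{1} ≡ 11 (mod 12)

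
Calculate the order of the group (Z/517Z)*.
460

Prime factorization: 517 = 11 × 47
Using the formula φ(n) = n × Π(1 - 1/p) for each prime factor p:
φ(517) = 517 × (1 - 1/11) × (1 - 1/47)
φ(517) = 460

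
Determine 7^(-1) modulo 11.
7^(-1) ≡ 8 (mod 11). Verification: 7 × 8 = 56 ≡ 1 (mod 11)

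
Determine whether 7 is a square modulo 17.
By Euler's criterion: 7^{8} ≡ 16 (mod 17). Since this equals -1 (≡ 16), 7 is not a QR.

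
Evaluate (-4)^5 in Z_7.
(-4) ≡ 3 (mod 7). 5 = 4 + 1 (binary 101). Repeated squaring mod 7: 3^1 ≡ 3; 3^2 ≡ 3² = 9 ≡ 2; 3^4 ≡ 2² = 4 ≡ 4. Multiply: (-4)^5 ≡ 3^4 × 3^1 ≡ 4 × 3 (mod 7): 4 × 3 = 12 ≡ 5. So (-4)^5 ≡ 5 (mod 7).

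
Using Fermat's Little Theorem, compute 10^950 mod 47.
By Fermat: 10^{46} ≡ 1 (mod 47). 950 ≡ 30 (mod 46). So 10^{950} ≡ 10^{30} ≡ 2 (mod 47)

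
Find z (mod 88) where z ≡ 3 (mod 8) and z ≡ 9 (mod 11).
M = 8 × 11 = 88. M₁ = 11, y₁ ≡ 3 (mod 8). M₂ = 8, y₂ ≡ 7 (mod 11). z = 3×11×3 + 9×8×7 ≡ 75 (mod 88)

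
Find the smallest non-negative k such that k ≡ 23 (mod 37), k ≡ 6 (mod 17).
23

Using the Chinese Remainder Theorem:
M = product of moduli = 629
For equation 1: M_1 = 17, 17 ≡ 17 (mod 37), inverse of 17 mod 37 is 24 (check: 17 × 24 = 408 ≡ 1 (mod 37))
For equation 2: M_2 = 37, 37 ≡ 3 (mod 17), inverse of 37 mod 17 is 6 (check: 3 × 6 = 18 ≡ 1 (mod 17))
Combine: k ≡ Σ r_i×M_i×(M_i⁻¹ mod m_i) = 23×17×24 + 6×37×6 = 9384 + 1332 = 10716
10716 mod 629 = 23
k ≡ 23 (mod 629)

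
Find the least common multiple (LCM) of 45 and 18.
90

First find GCD(45, 18) using the Euclidean algorithm:
45 = 2 × 18 + 9
18 = 2 × 9 + 0
GCD(45, 18) = 9

LCM formula: LCM(a, b) = (a × b) / GCD(a, b)
LCM(45, 18) = (45 × 18) / 9
LCM(45, 18) = 810 / 9
LCM(45, 18) = 90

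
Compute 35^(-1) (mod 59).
27

Using Extended Euclidean Algorithm:
gcd(35, 59) = 1
Bezout coefficients: 35 × 27 + 59 × -16 = 1
So 35 × 27 ≡ 1 (mod 59)
The inverse is 27 mod 59 = 27
Verification: 35 × 27 = 945 = 16 × 59 + 1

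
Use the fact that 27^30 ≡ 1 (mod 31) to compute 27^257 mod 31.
By Fermat: 27^{30} ≡ 1 (mod 31). 257 = 8×30 + 17. So 27^{257} ≡ 27^{17} ≡ 15 (mod 31)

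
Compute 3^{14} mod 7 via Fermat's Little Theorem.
2

By Fermat's Little Theorem, a^(p-1) ≡ 1 (mod p) for prime p and gcd(a, p) = 1
Here p = 7, so 3^6 ≡ 1 (mod 7)
We can reduce the exponent: 14 mod 6 = 2
So 3^14 ≡ 3^2 (mod 7)
Computing: 3^2 mod 7 = 2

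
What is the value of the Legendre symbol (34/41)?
(34/41) = 34^{20} mod 41 = -1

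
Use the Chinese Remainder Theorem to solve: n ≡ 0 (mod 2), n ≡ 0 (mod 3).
M = 2 × 3 = 6. M₁ = 3, y₁ ≡ 1 (mod 2). M₂ = 2, y₂ ≡ 2 (mod 3). n = 0×3×1 + 0×2×2 ≡ 0 (mod 6)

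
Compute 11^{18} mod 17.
2

Using successive squaring:
Binary expansion of 18: 10010
Powers of 11 mod 17 (each is the square of the previous):
  11^1 ≡ 11 (mod 17)
  11^2 ≡ 11² = 121 ≡ 2 (mod 17)
  11^4 ≡ 2² = 4 ≡ 4 (mod 17)
  11^8 ≡ 4² = 16 ≡ 16 (mod 17)
  11^16 ≡ 16² = 256 ≡ 1 (mod 17)
18 = 16 + 2, so 11^18 = 11^16 × 11^2 ≡ 1 × 2 (mod 17)
Multiplying step by step:
  1 × 2 = 2 ≡ 2 (mod 17)
Result: 11^18 ≡ 2 (mod 17)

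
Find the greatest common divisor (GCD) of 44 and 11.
11

Using the Euclidean algorithm:
44 = 4 × 11 + 0

GCD(44, 11) = 11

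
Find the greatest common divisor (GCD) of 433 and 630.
1

Using the Euclidean algorithm:
433 = 0 × 630 + 433
630 = 1 × 433 + 197
433 = 2 × 197 + 39
197 = 5 × 39 + 2
39 = 19 × 2 + 1
2 = 2 × 1 + 0

GCD(433, 630) = 1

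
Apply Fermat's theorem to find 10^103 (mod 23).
By Fermat: 10^{22} ≡ 1 (mod 23). 103 = 4×22 + 15. So 10^{103} ≡ 10^{15} ≡ 5 (mod 23)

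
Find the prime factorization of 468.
2^2 × 3^2 × 13

Divide by primes starting from smallest:
468 ÷ 2 = 234
234 ÷ 2 = 117
117 ÷ 3 = 39
39 ÷ 3 = 13
13 ÷ 13 = 1

468 = 2^2 × 3^2 × 13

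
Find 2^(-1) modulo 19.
10

Using Extended Euclidean Algorithm:
gcd(2, 19) = 1
Bezout coefficients: 2 × -9 + 19 × 1 = 1
So 2 × -9 ≡ 1 (mod 19)
The inverse is -9 mod 19 = 10
Verification: 2 × 10 = 20 = 1 × 19 + 1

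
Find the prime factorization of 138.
2 × 3 × 23

Divide by primes starting from smallest:
138 ÷ 2 = 69
69 ÷ 3 = 23
23 ÷ 23 = 1

138 = 2 × 3 × 23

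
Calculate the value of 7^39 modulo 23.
Using Fermat: 7^{22} ≡ 1 (mod 23). 39 ≡ 17 (mod 22). So 7^{39} ≡ 7^{17} ≡ 19 (mod 23)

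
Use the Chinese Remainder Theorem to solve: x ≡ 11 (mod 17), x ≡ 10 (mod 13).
62

Using the Chinese Remainder Theorem:
M = product of moduli = 221
For equation 1: M_1 = 13, 13 ≡ 13 (mod 17), inverse of 13 mod 17 is 4 (check: 13 × 4 = 52 ≡ 1 (mod 17))
For equation 2: M_2 = 17, 17 ≡ 4 (mod 13), inverse of 17 mod 13 is 10 (check: 4 × 10 = 40 ≡ 1 (mod 13))
Combine: x ≡ Σ r_i×M_i×(M_i⁻¹ mod m_i) = 11×13×4 + 10×17×10 = 572 + 1700 = 2272
2272 mod 221 = 62
x ≡ 62 (mod 221)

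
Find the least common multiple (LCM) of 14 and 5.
70

First find GCD(14, 5) using the Euclidean algorithm:
14 = 2 × 5 + 4
5 = 1 × 4 + 1
4 = 4 × 1 + 0
GCD(14, 5) = 1

LCM formula: LCM(a, b) = (a × b) / GCD(a, b)
LCM(14, 5) = (14 × 5) / 1
LCM(14, 5) = 70 / 1
LCM(14, 5) = 70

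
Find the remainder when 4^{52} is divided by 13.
By Fermat: 4^{12} ≡ 1 (mod 13). 52 = 4×12 + 4. So 4^{52} ≡ 4^{4} ≡ 9 (mod 13)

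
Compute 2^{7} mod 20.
8

Using successive squaring:
Binary expansion of 7: 111
Powers of 2 mod 20 (each is the square of the previous):
  2^1 ≡ 2 (mod 20)
  2^2 ≡ 2² = 4 ≡ 4 (mod 20)
  2^4 ≡ 4² = 16 ≡ 16 (mod 20)
7 = 4 + 2 + 1, so 2^7 = 2^4 × 2^2 × 2^1 ≡ 16 × 4 × 2 (mod 20)
Multiplying step by step:
  16 × 4 = 64 ≡ 4 (mod 20)
  4 × 2 = 8 ≡ 8 (mod 20)
Result: 2^7 ≡ 8 (mod 20)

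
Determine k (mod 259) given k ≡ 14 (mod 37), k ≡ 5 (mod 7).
236

Using the Chinese Remainder Theorem:
M = product of moduli = 259
For equation 1: M_1 = 7, 7 ≡ 7 (mod 37), inverse of 7 mod 37 is 16 (check: 7 × 16 = 112 ≡ 1 (mod 37))
For equation 2: M_2 = 37, 37 ≡ 2 (mod 7), inverse of 37 mod 7 is 4 (check: 2 × 4 = 8 ≡ 1 (mod 7))
Combine: k ≡ Σ r_i×M_i×(M_i⁻¹ mod m_i) = 14×7×16 + 5×37×4 = 1568 + 740 = 2308
2308 mod 259 = 236
k ≡ 236 (mod 259)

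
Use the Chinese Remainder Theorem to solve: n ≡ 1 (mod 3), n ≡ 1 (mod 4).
M = 3 × 4 = 12. M₁ = 4, y₁ ≡ 1 (mod 3). M₂ = 3, y₂ ≡ 3 (mod 4). n = 1×4×1 + 1×3×3 ≡ 1 (mod 12)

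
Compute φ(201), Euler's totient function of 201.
132

Prime factorization: 201 = 3 × 67
Using the formula φ(n) = n × Π(1 - 1/p) for each prime factor p:
φ(201) = 201 × (1 - 1/3) × (1 - 1/67)
φ(201) = 132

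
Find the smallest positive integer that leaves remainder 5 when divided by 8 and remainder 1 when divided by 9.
M = 8 × 9 = 72. M₁ = 9, y₁ ≡ 1 (mod 8). M₂ = 8, y₂ ≡ 8 (mod 9). y = 5×9×1 + 1×8×8 ≡ 37 (mod 72). The smallest positive such number is 37.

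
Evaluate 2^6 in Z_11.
6 = 4 + 2 (binary 110). Repeated squaring mod 11: 2^1 ≡ 2; 2^2 ≡ 2² = 4 ≡ 4; 2^4 ≡ 4² = 16 ≡ 5. Multiply: 2^6 = 2^4 × 2^2 ≡ 5 × 4 (mod 11): 5 × 4 = 20 ≡ 9. So 2^6 ≡ 9 (mod 11).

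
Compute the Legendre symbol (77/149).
(77/149) = 77^{74} mod 149 = -1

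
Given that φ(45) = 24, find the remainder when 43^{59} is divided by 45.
By Euler: 43^{24} ≡ 1 (mod 45) since gcd(43, 45) = 1. 59 = 2×24 + 11. So 43^{59} ≡ 43^{11} ≡ 22 (mod 45)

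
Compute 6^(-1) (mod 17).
3

Using Extended Euclidean Algorithm:
gcd(6, 17) = 1
Bezout coefficients: 6 × 3 + 17 × -1 = 1
So 6 × 3 ≡ 1 (mod 17)
The inverse is 3 mod 17 = 3
Verification: 6 × 3 = 18 = 1 × 17 + 1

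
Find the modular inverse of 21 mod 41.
21^(-1) ≡ 2 (mod 41). Verification: 21 × 2 = 42 ≡ 1 (mod 41)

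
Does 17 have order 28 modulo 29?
p - 1 = 28 has prime divisors 2, 7. Check 17^(28/q) mod 29 for each: 17^(28/2) = 17^14 ≡ 28, 17^(28/7) = 17^4 ≡ 1 (mod 29). Since 17^4 ≡ 1 (mod 29), the order of 17 divides 4 (in fact the order is 4) ≠ 28, so it is not a primitive root.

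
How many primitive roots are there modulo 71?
24

The number of primitive roots modulo p is φ(p-1) = φ(70)
φ(70) = 24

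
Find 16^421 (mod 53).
Using Fermat: 16^{52} ≡ 1 (mod 53). 421 ≡ 5 (mod 52). So 16^{421} ≡ 16^{5} ≡ 24 (mod 53)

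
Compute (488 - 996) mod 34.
2

(488 - 996) = -508
-508 mod 34 = 2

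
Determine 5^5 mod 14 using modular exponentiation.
5 = 4 + 1 (binary 101). Repeated squaring mod 14: 5^1 ≡ 5; 5^2 ≡ 5² = 25 ≡ 11; 5^4 ≡ 11² = 121 ≡ 9. Multiply: 5^5 = 5^4 × 5^1 ≡ 9 × 5 (mod 14): 9 × 5 = 45 ≡ 3. So 5^5 ≡ 3 (mod 14).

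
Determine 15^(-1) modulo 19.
15^(-1) ≡ 14 (mod 19). Verification: 15 × 14 = 210 ≡ 1 (mod 19)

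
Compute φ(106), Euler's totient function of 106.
52

Prime factorization: 106 = 2 × 53
Using the formula φ(n) = n × Π(1 - 1/p) for each prime factor p:
φ(106) = 106 × (1 - 1/2) × (1 - 1/53)
φ(106) = 52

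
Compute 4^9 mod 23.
9 = 8 + 1 (binary 1001). Repeated squaring mod 23: 4^1 ≡ 4; 4^2 ≡ 4² = 16 ≡ 16; 4^4 ≡ 16² = 256 ≡ 3; 4^8 ≡ 3² = 9 ≡ 9. Multiply: 4^9 = 4^8 × 4^1 ≡ 9 × 4 (mod 23): 9 × 4 = 36 ≡ 13. So 4^9 ≡ 13 (mod 23).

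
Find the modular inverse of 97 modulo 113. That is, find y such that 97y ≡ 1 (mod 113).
7

Using Extended Euclidean Algorithm:
gcd(97, 113) = 1
Bezout coefficients: 97 × 7 + 113 × -6 = 1
So 97 × 7 ≡ 1 (mod 113)
The inverse is 7 mod 113 = 7
Verification: 97 × 7 = 679 = 6 × 113 + 1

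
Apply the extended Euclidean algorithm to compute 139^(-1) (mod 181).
Extended GCD: 139(56) + 181(-43) = 1. So 139^(-1) ≡ 56 ≡ 56 (mod 181). Verify: 139 × 56 = 7784 ≡ 1 (mod 181)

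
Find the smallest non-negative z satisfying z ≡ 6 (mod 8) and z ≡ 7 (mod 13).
M = 8 × 13 = 104. M₁ = 13, y₁ ≡ 5 (mod 8). M₂ = 8, y₂ ≡ 5 (mod 13). z = 6×13×5 + 7×8×5 ≡ 46 (mod 104)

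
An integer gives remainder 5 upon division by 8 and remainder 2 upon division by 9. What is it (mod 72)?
M = 8 × 9 = 72. M₁ = 9, y₁ ≡ 1 (mod 8). M₂ = 8, y₂ ≡ 8 (mod 9). r = 5×9×1 + 2×8×8 ≡ 29 (mod 72). The smallest positive such number is 29.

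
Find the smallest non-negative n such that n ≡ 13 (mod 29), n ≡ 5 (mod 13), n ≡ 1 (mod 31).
187

Using the Chinese Remainder Theorem:
M = product of moduli = 11687
For equation 1: M_1 = 403, 403 ≡ 26 (mod 29), inverse of 403 mod 29 is 19 (check: 26 × 19 = 494 ≡ 1 (mod 29))
For equation 2: M_2 = 899, 899 ≡ 2 (mod 13), inverse of 899 mod 13 is 7 (check: 2 × 7 = 14 ≡ 1 (mod 13))
For equation 3: M_3 = 377, 377 ≡ 5 (mod 31), inverse of 377 mod 31 is 25 (check: 5 × 25 = 125 ≡ 1 (mod 31))
Combine: n ≡ Σ r_i×M_i×(M_i⁻¹ mod m_i) = 13×403×19 + 5×899×7 + 1×377×25 = 99541 + 31465 + 9425 = 140431
140431 mod 11687 = 187
n ≡ 187 (mod 11687)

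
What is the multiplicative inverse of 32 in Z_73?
16

Using Extended Euclidean Algorithm:
gcd(32, 73) = 1
Bezout coefficients: 32 × 16 + 73 × -7 = 1
So 32 × 16 ≡ 1 (mod 73)
The inverse is 16 mod 73 = 16
Verification: 32 × 16 = 512 = 7 × 73 + 1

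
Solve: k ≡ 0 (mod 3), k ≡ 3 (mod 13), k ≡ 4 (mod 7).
M = 3 × 13 × 7 = 273. M₁ = 91, y₁ ≡ 1 (mod 3). M₂ = 21, y₂ ≡ 5 (mod 13). M₃ = 39, y₃ ≡ 2 (mod 7). k = 0×91×1 + 3×21×5 + 4×39×2 ≡ 81 (mod 273)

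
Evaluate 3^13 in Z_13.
Using Fermat: 3^{12} ≡ 1 (mod 13). 13 ≡ 1 (mod 12). So 3^{13} ≡ 3^{1} ≡ 3 (mod 13)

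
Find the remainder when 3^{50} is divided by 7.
By Fermat: 3^{6} ≡ 1 (mod 7). 50 = 8×6 + 2. So 3^{50} ≡ 3^{2} ≡ 2 (mod 7)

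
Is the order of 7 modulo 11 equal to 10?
Yes, ord_11(7) = 10.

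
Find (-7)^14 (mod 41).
Using repeated squaring. (-7) ≡ 34 (mod 41). 14 = 8 + 4 + 2 (binary 1110). Repeated squaring mod 41: 34^1 ≡ 34; 34^2 ≡ 34² = 1156 ≡ 8; 34^4 ≡ 8² = 64 ≡ 23; 34^8 ≡ 23² = 529 ≡ 37. Multiply: (-7)^14 ≡ 34^8 × 34^4 × 34^2 ≡ 37 × 23 × 8 (mod 41): 37 × 23 = 851 ≡ 31; 31 × 8 = 248 ≡ 2. So (-7)^14 ≡ 2 (mod 41).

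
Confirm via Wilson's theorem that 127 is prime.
(126)! mod 127 = 126. Since this equals -1 (mod 127), Wilson confirms 127 is prime.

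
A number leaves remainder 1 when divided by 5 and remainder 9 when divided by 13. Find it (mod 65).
M = 5 × 13 = 65. M₁ = 13, y₁ ≡ 2 (mod 5). M₂ = 5, y₂ ≡ 8 (mod 13). y = 1×13×2 + 9×5×8 ≡ 61 (mod 65)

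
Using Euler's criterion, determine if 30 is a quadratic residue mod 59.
By Euler's criterion: 30^{29} ≡ 58 (mod 59). Since this equals -1 (≡ 58), 30 is not a QR.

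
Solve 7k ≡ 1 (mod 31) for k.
7^(-1) ≡ 9 (mod 31). Verification: 7 × 9 = 63 ≡ 1 (mod 31)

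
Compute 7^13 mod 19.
Using repeated squaring. 13 = 8 + 4 + 1 (binary 1101). Repeated squaring mod 19: 7^1 ≡ 7; 7^2 ≡ 7² = 49 ≡ 11; 7^4 ≡ 11² = 121 ≡ 7; 7^8 ≡ 7² = 49 ≡ 11. Multiply: 7^13 = 7^8 × 7^4 × 7^1 ≡ 11 × 7 × 7 (mod 19): 11 × 7 = 77 ≡ 1; 1 × 7 = 7 ≡ 7. So 7^13 ≡ 7 (mod 19).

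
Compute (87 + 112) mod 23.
15

(87 + 112) = 199
199 mod 23 = 15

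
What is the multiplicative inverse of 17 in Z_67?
17^(-1) ≡ 4 (mod 67). Verification: 17 × 4 = 68 ≡ 1 (mod 67)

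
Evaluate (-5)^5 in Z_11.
(-5) ≡ 6 (mod 11). 5 = 4 + 1 (binary 101). Repeated squaring mod 11: 6^1 ≡ 6; 6^2 ≡ 6² = 36 ≡ 3; 6^4 ≡ 3² = 9 ≡ 9. Multiply: (-5)^5 ≡ 6^4 × 6^1 ≡ 9 × 6 (mod 11): 9 × 6 = 54 ≡ 10. So (-5)^5 ≡ 10 (mod 11).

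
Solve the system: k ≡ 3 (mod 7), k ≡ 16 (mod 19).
M = 7 × 19 = 133. M₁ = 19, y₁ ≡ 3 (mod 7). M₂ = 7, y₂ ≡ 11 (mod 19). k = 3×19×3 + 16×7×11 ≡ 73 (mod 133)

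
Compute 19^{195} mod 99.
10

Using successive squaring:
Binary expansion of 195: 11000011
Powers of 19 mod 99 (each is the square of the previous):
  19^1 ≡ 19 (mod 99)
  19^2 ≡ 19² = 361 ≡ 64 (mod 99)
  19^4 ≡ 64² = 4096 ≡ 37 (mod 99)
  19^8 ≡ 37² = 1369 ≡ 82 (mod 99)
  19^16 ≡ 82² = 6724 ≡ 91 (mod 99)
  19^32 ≡ 91² = 8281 ≡ 64 (mod 99)
  19^64 ≡ 64² = 4096 ≡ 37 (mod 99)
  19^128 ≡ 37² = 1369 ≡ 82 (mod 99)
195 = 128 + 64 + 2 + 1, so 19^195 = 19^128 × 19^64 × 19^2 × 19^1 ≡ 82 × 37 × 64 × 19 (mod 99)
Multiplying step by step:
  82 × 37 = 3034 ≡ 64 (mod 99)
  64 × 64 = 4096 ≡ 37 (mod 99)
  37 × 19 = 703 ≡ 10 (mod 99)
Result: 19^195 ≡ 10 (mod 99)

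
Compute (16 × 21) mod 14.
0

(16 × 21) = 336
336 mod 14 = 0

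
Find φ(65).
48

Prime factorization: 65 = 5 × 13
Using the formula φ(n) = n × Π(1 - 1/p) for each prime factor p:
φ(65) = 65 × (1 - 1/5) × (1 - 1/13)
φ(65) = 48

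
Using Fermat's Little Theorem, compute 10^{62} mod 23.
9

By Fermat's Little Theorem, a^(p-1) ≡ 1 (mod p) for prime p and gcd(a, p) = 1
Here p = 23, so 10^22 ≡ 1 (mod 23)
We can reduce the exponent: 62 mod 22 = 18
So 10^62 ≡ 10^18 (mod 23)
Computing: 10^18 mod 23 = 9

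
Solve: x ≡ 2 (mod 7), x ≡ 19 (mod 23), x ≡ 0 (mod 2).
M = 7 × 23 × 2 = 322. M₁ = 46, y₁ ≡ 2 (mod 7). M₂ = 14, y₂ ≡ 5 (mod 23). M₃ = 161, y₃ ≡ 1 (mod 2). x = 2×46×2 + 19×14×5 + 0×161×1 ≡ 226 (mod 322)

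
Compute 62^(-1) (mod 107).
19

Using Extended Euclidean Algorithm:
gcd(62, 107) = 1
Bezout coefficients: 62 × 19 + 107 × -11 = 1
So 62 × 19 ≡ 1 (mod 107)
The inverse is 19 mod 107 = 19
Verification: 62 × 19 = 1178 = 11 × 107 + 1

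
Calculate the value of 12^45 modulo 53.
Using repeated squaring. 45 = 32 + 8 + 4 + 1 (binary 101101). Repeated squaring mod 53: 12^1 ≡ 12; 12^2 ≡ 12² = 144 ≡ 38; 12^4 ≡ 38² = 1444 ≡ 13; 12^8 ≡ 13² = 169 ≡ 10; 12^16 ≡ 10² = 100 ≡ 47; 12^32 ≡ 47² = 2209 ≡ 36. Multiply: 12^45 = 12^32 × 12^8 × 12^4 × 12^1 ≡ 36 × 10 × 13 × 12 (mod 53): 36 × 10 = 360 ≡ 42; 42 × 13 = 546 ≡ 16; 16 × 12 = 192 ≡ 33. So 12^45 ≡ 33 (mod 53).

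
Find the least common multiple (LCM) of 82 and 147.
12054

First find GCD(82, 147) using the Euclidean algorithm:
82 = 0 × 147 + 82
147 = 1 × 82 + 65
82 = 1 × 65 + 17
65 = 3 × 17 + 14
17 = 1 × 14 + 3
14 = 4 × 3 + 2
3 = 1 × 2 + 1
2 = 2 × 1 + 0
GCD(82, 147) = 1

LCM formula: LCM(a, b) = (a × b) / GCD(a, b)
LCM(82, 147) = (82 × 147) / 1
LCM(82, 147) = 12054 / 1
LCM(82, 147) = 12054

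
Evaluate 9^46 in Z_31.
Using Fermat: 9^{30} ≡ 1 (mod 31). 46 ≡ 16 (mod 30). So 9^{46} ≡ 9^{16} ≡ 9 (mod 31)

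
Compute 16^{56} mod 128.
0

Using successive squaring:
Binary expansion of 56: 111000
Powers of 16 mod 128 (each is the square of the previous):
  16^1 ≡ 16 (mod 128)
  16^2 ≡ 16² = 256 ≡ 0 (mod 128)
  16^4 ≡ 0² = 0 ≡ 0 (mod 128)
  16^8 ≡ 0² = 0 ≡ 0 (mod 128)
  16^16 ≡ 0² = 0 ≡ 0 (mod 128)
  16^32 ≡ 0² = 0 ≡ 0 (mod 128)
56 = 32 + 16 + 8, so 16^56 = 16^32 × 16^16 × 16^8 ≡ 0 × 0 × 0 (mod 128)
Multiplying step by step:
  0 × 0 = 0 ≡ 0 (mod 128)
  0 × 0 = 0 ≡ 0 (mod 128)
Result: 16^56 ≡ 0 (mod 128)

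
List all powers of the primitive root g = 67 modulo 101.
g^1, g^2, ..., g^{100} mod 101: {67, 45, 86, 5, 32, 23, 26, 25, 59, 14, 29, 24, 93, 70, 44, 19, 61, 47, 18, 95, 2, 33, 90, 71, 10, 64, 46, 52, 50, 17, 28, 58, 48, 85, 39, 88, 38, 21, 94, 36, 89, 4, 66, 79, 41, 20, 27, 92, 3, 100, 34, 56, 15, 96, 69, 78, 75, 76, 42, 87, 72, 77, 8, 31, 57, 82, 40, 54, 83, 6, 99, 68, 11, 30, 91, 37, 55, 49, 51, 84, 73, 43, 53, 16, 62, 13, 63, 80, 7, 65, 12, 97, 35, 22, 60, 81, 74, 9, 98, 1}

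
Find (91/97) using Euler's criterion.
(91/97) = 91^{48} mod 97 = 1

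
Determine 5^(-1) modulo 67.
5^(-1) ≡ 27 (mod 67). Verification: 5 × 27 = 135 ≡ 1 (mod 67)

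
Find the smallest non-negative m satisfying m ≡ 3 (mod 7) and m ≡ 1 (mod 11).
M = 7 × 11 = 77. M₁ = 11, y₁ ≡ 2 (mod 7). M₂ = 7, y₂ ≡ 8 (mod 11). m = 3×11×2 + 1×7×8 ≡ 45 (mod 77)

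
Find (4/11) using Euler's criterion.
(4/11) = 4^{5} mod 11 = 1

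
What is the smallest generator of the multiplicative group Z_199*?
p - 1 = 198 has prime divisors 2, 3, 11. h is a primitive root mod 199 iff h^(198/q) ≢ 1 (mod 199) for each such q.
h = 2: 2^99 ≡ 1, 2^66 ≡ 106, 2^18 ≡ 61 (mod 199); 2^99 ≡ 1, so not a primitive root.
h = 3: 3^99 ≡ 198, 3^66 ≡ 106, 3^18 ≡ 125 (mod 199); none is 1, so 3 has order 198 and is a primitive root.
The smallest primitive root mod 199 is g = 3.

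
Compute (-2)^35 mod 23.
Using Fermat: (-2)^{22} ≡ 1 (mod 23). 35 ≡ 13 (mod 22). So (-2)^{35} ≡ (-2)^{13} ≡ 19 (mod 23)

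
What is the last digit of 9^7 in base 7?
9 ≡ 2 (mod 7). 7 = 4 + 2 + 1 (binary 111). Repeated squaring mod 7: 2^1 ≡ 2; 2^2 ≡ 2² = 4 ≡ 4; 2^4 ≡ 4² = 16 ≡ 2. Multiply: 9^7 ≡ 2^4 × 2^2 × 2^1 ≡ 2 × 4 × 2 (mod 7): 2 × 4 = 8 ≡ 1; 1 × 2 = 2 ≡ 2. So 9^7 ≡ 2 (mod 7).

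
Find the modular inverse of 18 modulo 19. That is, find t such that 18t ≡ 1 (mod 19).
18

Using Extended Euclidean Algorithm:
gcd(18, 19) = 1
Bezout coefficients: 18 × -1 + 19 × 1 = 1
So 18 × -1 ≡ 1 (mod 19)
The inverse is -1 mod 19 = 18
Verification: 18 × 18 = 324 = 17 × 19 + 1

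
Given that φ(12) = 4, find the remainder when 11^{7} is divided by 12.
By Euler: 11^{4} ≡ 1 (mod 12) since gcd(11, 12) = 1. 7 = 1×4 + 3. So 11^{7} ≡ 11^{3} ≡ 11 (mod 12)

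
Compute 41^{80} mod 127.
79

Using successive squaring:
Binary expansion of 80: 1010000
Powers of 41 mod 127 (each is the square of the previous):
  41^1 ≡ 41 (mod 127)
  41^2 ≡ 41² = 1681 ≡ 30 (mod 127)
  41^4 ≡ 30² = 900 ≡ 11 (mod 127)
  41^8 ≡ 11² = 121 ≡ 121 (mod 127)
  41^16 ≡ 121² = 14641 ≡ 36 (mod 127)
  41^32 ≡ 36² = 1296 ≡ 26 (mod 127)
  41^64 ≡ 26² = 676 ≡ 41 (mod 127)
80 = 64 + 16, so 41^80 = 41^64 × 41^16 ≡ 41 × 36 (mod 127)
Multiplying step by step:
  41 × 36 = 1476 ≡ 79 (mod 127)
Result: 41^80 ≡ 79 (mod 127)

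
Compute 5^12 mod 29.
Using repeated squaring. 12 = 8 + 4 (binary 1100). Repeated squaring mod 29: 5^1 ≡ 5; 5^2 ≡ 5² = 25 ≡ 25; 5^4 ≡ 25² = 625 ≡ 16; 5^8 ≡ 16² = 256 ≡ 24. Multiply: 5^12 = 5^8 × 5^4 ≡ 24 × 16 (mod 29): 24 × 16 = 384 ≡ 7. So 5^12 ≡ 7 (mod 29).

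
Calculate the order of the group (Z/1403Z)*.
1320

Prime factorization: 1403 = 23 × 61
Using the formula φ(n) = n × Π(1 - 1/p) for each prime factor p:
φ(1403) = 1403 × (1 - 1/23) × (1 - 1/61)
φ(1403) = 1320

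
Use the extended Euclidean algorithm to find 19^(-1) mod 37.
Extended GCD: 19(2) + 37(-1) = 1. So 19^(-1) ≡ 2 ≡ 2 (mod 37). Verify: 19 × 2 = 38 ≡ 1 (mod 37)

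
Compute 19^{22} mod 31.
7

Using successive squaring:
Binary expansion of 22: 10110
Powers of 19 mod 31 (each is the square of the previous):
  19^1 ≡ 19 (mod 31)
  19^2 ≡ 19² = 361 ≡ 20 (mod 31)
  19^4 ≡ 20² = 400 ≡ 28 (mod 31)
  19^8 ≡ 28² = 784 ≡ 9 (mod 31)
  19^16 ≡ 9² = 81 ≡ 19 (mod 31)
22 = 16 + 4 + 2, so 19^22 = 19^16 × 19^4 × 19^2 ≡ 19 × 28 × 20 (mod 31)
Multiplying step by step:
  19 × 28 = 532 ≡ 5 (mod 31)
  5 × 20 = 100 ≡ 7 (mod 31)
Result: 19^22 ≡ 7 (mod 31)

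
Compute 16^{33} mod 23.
1

Using successive squaring:
Binary expansion of 33: 100001
Powers of 16 mod 23 (each is the square of the previous):
  16^1 ≡ 16 (mod 23)
  16^2 ≡ 16² = 256 ≡ 3 (mod 23)
  16^4 ≡ 3² = 9 ≡ 9 (mod 23)
  16^8 ≡ 9² = 81 ≡ 12 (mod 23)
  16^16 ≡ 12² = 144 ≡ 6 (mod 23)
  16^32 ≡ 6² = 36 ≡ 13 (mod 23)
33 = 32 + 1, so 16^33 = 16^32 × 16^1 ≡ 13 × 16 (mod 23)
Multiplying step by step:
  13 × 16 = 208 ≡ 1 (mod 23)
Result: 16^33 ≡ 1 (mod 23)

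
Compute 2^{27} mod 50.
28

Using successive squaring:
Binary expansion of 27: 11011
Powers of 2 mod 50 (each is the square of the previous):
  2^1 ≡ 2 (mod 50)
  2^2 ≡ 2² = 4 ≡ 4 (mod 50)
  2^4 ≡ 4² = 16 ≡ 16 (mod 50)
  2^8 ≡ 16² = 256 ≡ 6 (mod 50)
  2^16 ≡ 6² = 36 ≡ 36 (mod 50)
27 = 16 + 8 + 2 + 1, so 2^27 = 2^16 × 2^8 × 2^2 × 2^1 ≡ 36 × 6 × 4 × 2 (mod 50)
Multiplying step by step:
  36 × 6 = 216 ≡ 16 (mod 50)
  16 × 4 = 64 ≡ 14 (mod 50)
  14 × 2 = 28 ≡ 28 (mod 50)
Result: 2^27 ≡ 28 (mod 50)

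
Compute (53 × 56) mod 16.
8

(53 × 56) = 2968
2968 mod 16 = 8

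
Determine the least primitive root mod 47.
p - 1 = 46 has prime divisors 2, 23. h is a primitive root mod 47 iff h^(46/q) ≢ 1 (mod 47) for each such q.
h = 2: 2^23 ≡ 1, 2^2 ≡ 4 (mod 47); 2^23 ≡ 1, so not a primitive root.
h = 3: 3^23 ≡ 1, 3^2 ≡ 9 (mod 47); 3^23 ≡ 1, so not a primitive root.
h = 4: 4^23 ≡ 1, 4^2 ≡ 16 (mod 47); 4^23 ≡ 1, so not a primitive root.
h = 5: 5^23 ≡ 46, 5^2 ≡ 25 (mod 47); none is 1, so 5 has order 46 and is a primitive root.
The smallest primitive root mod 47 is g = 5.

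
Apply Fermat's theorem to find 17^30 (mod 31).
By Fermat's Little Theorem, 17^{30} ≡ 1 (mod 31) since 31 is prime and gcd(17, 31) = 1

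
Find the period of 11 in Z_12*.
Powers of 11 mod 12: 11^1≡11, 11^2≡1. Order = 2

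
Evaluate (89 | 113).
(89/113) = 89^{56} mod 113 = -1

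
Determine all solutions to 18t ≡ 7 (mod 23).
17

Since gcd(18, 23) = 1 divides 7, a solution exists.
Multiply both sides by the inverse of 18 mod 23:
  18^(-1) mod 23 = 9
  x ≡ 9 × 7 ≡ 63 ≡ 17 (mod 23)
Verification: 18 × 17 = 306 = 13 × 23 + 7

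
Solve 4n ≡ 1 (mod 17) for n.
13

Using Extended Euclidean Algorithm:
gcd(4, 17) = 1
Bezout coefficients: 4 × -4 + 17 × 1 = 1
So 4 × -4 ≡ 1 (mod 17)
The inverse is -4 mod 17 = 13
Verification: 4 × 13 = 52 = 3 × 17 + 1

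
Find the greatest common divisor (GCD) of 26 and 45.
1

Using the Euclidean algorithm:
26 = 0 × 45 + 26
45 = 1 × 26 + 19
26 = 1 × 19 + 7
19 = 2 × 7 + 5
7 = 1 × 5 + 2
5 = 2 × 2 + 1
2 = 2 × 1 + 0

GCD(26, 45) = 1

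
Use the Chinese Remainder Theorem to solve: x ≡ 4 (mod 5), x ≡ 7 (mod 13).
59

Using the Chinese Remainder Theorem:
M = product of moduli = 65
For equation 1: M_1 = 13, 13 ≡ 3 (mod 5), inverse of 13 mod 5 is 2 (check: 3 × 2 = 6 ≡ 1 (mod 5))
For equation 2: M_2 = 5, 5 ≡ 5 (mod 13), inverse of 5 mod 13 is 8 (check: 5 × 8 = 40 ≡ 1 (mod 13))
Combine: x ≡ Σ r_i×M_i×(M_i⁻¹ mod m_i) = 4×13×2 + 7×5×8 = 104 + 280 = 384
384 mod 65 = 59
x ≡ 59 (mod 65)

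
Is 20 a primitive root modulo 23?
p - 1 = 22 has prime divisors 2, 11. Check 20^(22/q) mod 23 for each: 20^(22/2) = 20^11 ≡ 22, 20^(22/11) = 20^2 ≡ 9 (mod 23). None of these is 1, so 20 has order 22 = φ(23), so it is a primitive root mod 23.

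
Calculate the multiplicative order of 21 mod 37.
Powers of 21 mod 37: 21^1≡21, 21^2≡34, 21^3≡11, 21^4≡9, 21^5≡4, 21^6≡10, 21^7≡25, 21^8≡7, 21^9≡36, 21^10≡16, 21^11≡3, 21^12≡26, 21^13≡28, 21^14≡33, 21^15≡27, 21^16≡12, 21^17≡30, 21^18≡1. Order = 18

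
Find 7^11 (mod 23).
Using repeated squaring. 11 = 8 + 2 + 1 (binary 1011). Repeated squaring mod 23: 7^1 ≡ 7; 7^2 ≡ 7² = 49 ≡ 3; 7^4 ≡ 3² = 9 ≡ 9; 7^8 ≡ 9² = 81 ≡ 12. Multiply: 7^11 = 7^8 × 7^2 × 7^1 ≡ 12 × 3 × 7 (mod 23): 12 × 3 = 36 ≡ 13; 13 × 7 = 91 ≡ 22. So 7^11 ≡ 22 (mod 23).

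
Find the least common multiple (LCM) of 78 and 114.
1482

First find GCD(78, 114) using the Euclidean algorithm:
78 = 0 × 114 + 78
114 = 1 × 78 + 36
78 = 2 × 36 + 6
36 = 6 × 6 + 0
GCD(78, 114) = 6

LCM formula: LCM(a, b) = (a × b) / GCD(a, b)
LCM(78, 114) = (78 × 114) / 6
LCM(78, 114) = 8892 / 6
LCM(78, 114) = 1482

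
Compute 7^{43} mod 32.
23

Using successive squaring:
Binary expansion of 43: 101011
Powers of 7 mod 32 (each is the square of the previous):
  7^1 ≡ 7 (mod 32)
  7^2 ≡ 7² = 49 ≡ 17 (mod 32)
  7^4 ≡ 17² = 289 ≡ 1 (mod 32)
  7^8 ≡ 1² = 1 ≡ 1 (mod 32)
  7^16 ≡ 1² = 1 ≡ 1 (mod 32)
  7^32 ≡ 1² = 1 ≡ 1 (mod 32)
43 = 32 + 8 + 2 + 1, so 7^43 = 7^32 × 7^8 × 7^2 × 7^1 ≡ 1 × 1 × 17 × 7 (mod 32)
Multiplying step by step:
  1 × 1 = 1 ≡ 1 (mod 32)
  1 × 17 = 17 ≡ 17 (mod 32)
  17 × 7 = 119 ≡ 23 (mod 32)
Result: 7^43 ≡ 23 (mod 32)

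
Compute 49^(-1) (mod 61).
5

Using Extended Euclidean Algorithm:
gcd(49, 61) = 1
Bezout coefficients: 49 × 5 + 61 × -4 = 1
So 49 × 5 ≡ 1 (mod 61)
The inverse is 5 mod 61 = 5
Verification: 49 × 5 = 245 = 4 × 61 + 1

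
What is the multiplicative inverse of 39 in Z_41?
39^(-1) ≡ 20 (mod 41). Verification: 39 × 20 = 780 ≡ 1 (mod 41)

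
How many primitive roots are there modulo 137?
Number of primitive roots mod 137 = φ(136) = 64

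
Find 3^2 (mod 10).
2 = 2 (binary 10). Repeated squaring mod 10: 3^1 ≡ 3; 3^2 ≡ 3² = 9 ≡ 9. So 3^2 ≡ 9 (mod 10).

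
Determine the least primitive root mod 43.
p - 1 = 42 has prime divisors 2, 3, 7. h is a primitive root mod 43 iff h^(42/q) ≢ 1 (mod 43) for each such q.
h = 2: 2^21 ≡ 42, 2^14 ≡ 1, 2^6 ≡ 21 (mod 43); 2^14 ≡ 1, so not a primitive root.
h = 3: 3^21 ≡ 42, 3^14 ≡ 36, 3^6 ≡ 41 (mod 43); none is 1, so 3 has order 42 and is a primitive root.
The smallest primitive root mod 43 is g = 3.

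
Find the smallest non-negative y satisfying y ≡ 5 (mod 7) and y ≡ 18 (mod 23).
M = 7 × 23 = 161. M₁ = 23, y₁ ≡ 4 (mod 7). M₂ = 7, y₂ ≡ 10 (mod 23). y = 5×23×4 + 18×7×10 ≡ 110 (mod 161)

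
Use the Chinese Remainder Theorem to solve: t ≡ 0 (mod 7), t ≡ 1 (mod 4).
M = 7 × 4 = 28. M₁ = 4, y₁ ≡ 2 (mod 7). M₂ = 7, y₂ ≡ 3 (mod 4). t = 0×4×2 + 1×7×3 ≡ 21 (mod 28)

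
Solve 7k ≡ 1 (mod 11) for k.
7^(-1) ≡ 8 (mod 11). Verification: 7 × 8 = 56 ≡ 1 (mod 11)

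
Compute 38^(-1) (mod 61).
53

Using Extended Euclidean Algorithm:
gcd(38, 61) = 1
Bezout coefficients: 38 × -8 + 61 × 5 = 1
So 38 × -8 ≡ 1 (mod 61)
The inverse is -8 mod 61 = 53
Verification: 38 × 53 = 2014 = 33 × 61 + 1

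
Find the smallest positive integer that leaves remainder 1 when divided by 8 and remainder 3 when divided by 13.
M = 8 × 13 = 104. M₁ = 13, y₁ ≡ 5 (mod 8). M₂ = 8, y₂ ≡ 5 (mod 13). n = 1×13×5 + 3×8×5 ≡ 81 (mod 104). The smallest positive such number is 81.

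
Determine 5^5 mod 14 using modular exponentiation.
5 = 4 + 1 (binary 101). Repeated squaring mod 14: 5^1 ≡ 5; 5^2 ≡ 5² = 25 ≡ 11; 5^4 ≡ 11² = 121 ≡ 9. Multiply: 5^5 = 5^4 × 5^1 ≡ 9 × 5 (mod 14): 9 × 5 = 45 ≡ 3. So 5^5 ≡ 3 (mod 14).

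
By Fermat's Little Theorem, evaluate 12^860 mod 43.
By Fermat: 12^{42} ≡ 1 (mod 43). 860 ≡ 20 (mod 42). So 12^{860} ≡ 12^{20} ≡ 25 (mod 43)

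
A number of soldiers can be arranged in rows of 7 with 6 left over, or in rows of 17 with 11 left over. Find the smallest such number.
M = 7 × 17 = 119. M₁ = 17, y₁ ≡ 5 (mod 7). M₂ = 7, y₂ ≡ 5 (mod 17). n = 6×17×5 + 11×7×5 ≡ 62 (mod 119). The smallest positive such number is 62.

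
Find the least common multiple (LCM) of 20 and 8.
40

First find GCD(20, 8) using the Euclidean algorithm:
20 = 2 × 8 + 4
8 = 2 × 4 + 0
GCD(20, 8) = 4

LCM formula: LCM(a, b) = (a × b) / GCD(a, b)
LCM(20, 8) = (20 × 8) / 4
LCM(20, 8) = 160 / 4
LCM(20, 8) = 40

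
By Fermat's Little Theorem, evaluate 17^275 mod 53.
By Fermat: 17^{52} ≡ 1 (mod 53). 275 = 5×52 + 15. So 17^{275} ≡ 17^{15} ≡ 29 (mod 53)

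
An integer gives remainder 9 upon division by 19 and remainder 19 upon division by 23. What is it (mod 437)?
M = 19 × 23 = 437. M₁ = 23, y₁ ≡ 5 (mod 19). M₂ = 19, y₂ ≡ 17 (mod 23). n = 9×23×5 + 19×19×17 ≡ 180 (mod 437). The smallest positive such number is 180.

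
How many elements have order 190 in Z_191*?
Number of primitive roots mod 191 = φ(190) = 72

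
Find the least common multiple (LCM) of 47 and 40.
1880

First find GCD(47, 40) using the Euclidean algorithm:
47 = 1 × 40 + 7
40 = 5 × 7 + 5
7 = 1 × 5 + 2
5 = 2 × 2 + 1
2 = 2 × 1 + 0
GCD(47, 40) = 1

LCM formula: LCM(a, b) = (a × b) / GCD(a, b)
LCM(47, 40) = (47 × 40) / 1
LCM(47, 40) = 1880 / 1
LCM(47, 40) = 1880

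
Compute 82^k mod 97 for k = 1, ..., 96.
g^1, g^2, ..., g^{96} mod 97: {82, 31, 20, 88, 38, 12, 14, 81, 46, 86, 68, 47, 71, 2, 67, 62, 40, 79, 76, 24, 28, 65, 92, 75, 39, 94, 45, 4, 37, 27, 80, 61, 55, 48, 56, 33, 87, 53, 78, 91, 90, 8, 74, 54, 63, 25, 13, 96, 15, 66, 77, 9, 59, 85, 83, 16, 51, 11, 29, 50, 26, 95, 30, 35, 57, 18, 21, 73, 69, 32, 5, 22, 58, 3, 52, 93, 60, 70, 17, 36, 42, 49, 41, 64, 10, 44, 19, 6, 7, 89, 23, 43, 34, 72, 84, 1}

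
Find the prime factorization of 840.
2^3 × 3 × 5 × 7

Divide by primes starting from smallest:
840 ÷ 2 = 420
420 ÷ 2 = 210
210 ÷ 2 = 105
105 ÷ 3 = 35
35 ÷ 5 = 7
7 ÷ 7 = 1

840 = 2^3 × 3 × 5 × 7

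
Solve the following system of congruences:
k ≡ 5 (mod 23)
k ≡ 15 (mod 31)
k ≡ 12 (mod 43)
8354

Using the Chinese Remainder Theorem:
M = product of moduli = 30659
For equation 1: M_1 = 1333, 1333 ≡ 22 (mod 23), inverse of 1333 mod 23 is 22 (check: 22 × 22 = 484 ≡ 1 (mod 23))
For equation 2: M_2 = 989, 989 ≡ 28 (mod 31), inverse of 989 mod 31 is 10 (check: 28 × 10 = 280 ≡ 1 (mod 31))
For equation 3: M_3 = 713, 713 ≡ 25 (mod 43), inverse of 713 mod 43 is 31 (check: 25 × 31 = 775 ≡ 1 (mod 43))
Combine: k ≡ Σ r_i×M_i×(M_i⁻¹ mod m_i) = 5×1333×22 + 15×989×10 + 12×713×31 = 146630 + 148350 + 265236 = 560216
560216 mod 30659 = 8354
k ≡ 8354 (mod 30659)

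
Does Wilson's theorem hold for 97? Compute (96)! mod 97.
(96)! mod 97 = 96. Since this equals -1 (mod 97), Wilson confirms 97 is prime.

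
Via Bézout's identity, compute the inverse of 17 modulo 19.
Extended GCD: 17(9) + 19(-8) = 1. So 17^(-1) ≡ 9 ≡ 9 (mod 19). Verify: 17 × 9 = 153 ≡ 1 (mod 19)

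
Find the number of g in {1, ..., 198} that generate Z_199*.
Number of primitive roots mod 199 = φ(198) = 60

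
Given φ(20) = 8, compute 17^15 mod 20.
By Euler: 17^{8} ≡ 1 (mod 20) since gcd(17, 20) = 1. 15 = 1×8 + 7. So 17^{15} ≡ 17^{7} ≡ 13 (mod 20)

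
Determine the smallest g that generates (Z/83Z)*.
2

A primitive root g modulo p has order p-1 = 82
Prime divisors of 82: [2, 41]
g is a primitive root iff g^(82/q) ≢ 1 (mod 83) for each prime divisor q
Testing small values:
  g = 2: 2^41 ≡ 82, 2^2 ≡ 4 (mod 83) → none is 1, primitive root!
The smallest primitive root is 2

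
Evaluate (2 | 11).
(2/11) = 2^{5} mod 11 = -1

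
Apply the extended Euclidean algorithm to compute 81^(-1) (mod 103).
Extended GCD: 81(14) + 103(-11) = 1. So 81^(-1) ≡ 14 ≡ 14 (mod 103). Verify: 81 × 14 = 1134 ≡ 1 (mod 103)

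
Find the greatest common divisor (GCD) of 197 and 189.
1

Using the Euclidean algorithm:
197 = 1 × 189 + 8
189 = 23 × 8 + 5
8 = 1 × 5 + 3
5 = 1 × 3 + 2
3 = 1 × 2 + 1
2 = 2 × 1 + 0

GCD(197, 189) = 1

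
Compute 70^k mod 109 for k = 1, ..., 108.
g^1, g^2, ..., g^{108} mod 109: {70, 104, 86, 25, 6, 93, 79, 80, 41, 36, 13, 38, 44, 28, 107, 78, 10, 46, 59, 97, 32, 60, 58, 27, 37, 83, 33, 21, 53, 4, 62, 89, 17, 100, 24, 45, 98, 102, 55, 35, 52, 43, 67, 3, 101, 94, 40, 75, 18, 61, 19, 22, 14, 108, 39, 5, 23, 84, 103, 16, 30, 29, 68, 73, 96, 71, 65, 81, 2, 31, 99, 63, 50, 12, 77, 49, 51, 82, 72, 26, 76, 88, 56, 105, 47, 20, 92, 9, 85, 64, 11, 7, 54, 74, 57, 66, 42, 106, 8, 15, 69, 34, 91, 48, 90, 87, 95, 1}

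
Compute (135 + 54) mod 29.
15

(135 + 54) = 189
189 mod 29 = 15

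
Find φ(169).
156

Prime factorization: 169 = 13^2
Using the formula φ(n) = n × Π(1 - 1/p) for each prime factor p:
φ(169) = 169 × (1 - 1/13)
φ(169) = 156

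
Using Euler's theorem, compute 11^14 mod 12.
By Euler: 11^{4} ≡ 1 (mod 12) since gcd(11, 12) = 1. 14 = 3×4 + 2. So 11^{14} ≡ 11^{2} ≡ 1 (mod 12)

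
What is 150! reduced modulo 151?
By Wilson's theorem, (150)! ≡ -1 ≡ 150 (mod 151)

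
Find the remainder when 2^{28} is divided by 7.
By Fermat: 2^{6} ≡ 1 (mod 7). 28 = 4×6 + 4. So 2^{28} ≡ 2^{4} ≡ 2 (mod 7)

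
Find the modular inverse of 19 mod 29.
19^(-1) ≡ 26 (mod 29). Verification: 19 × 26 = 494 ≡ 1 (mod 29)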